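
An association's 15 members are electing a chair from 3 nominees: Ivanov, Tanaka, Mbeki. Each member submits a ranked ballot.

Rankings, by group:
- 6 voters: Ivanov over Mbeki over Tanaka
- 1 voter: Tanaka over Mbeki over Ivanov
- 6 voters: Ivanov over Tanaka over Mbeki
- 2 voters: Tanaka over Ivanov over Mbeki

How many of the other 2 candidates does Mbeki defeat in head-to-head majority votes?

Mbeki against each rival (15 voters):
Mbeki vs Ivanov: Mbeki is ranked higher on 1 ballot, Ivanov on 14. Ivanov wins 14–1.
Mbeki vs Tanaka: Mbeki is ranked higher on 6 ballots, Tanaka on 9. Tanaka wins 9–6.
Mbeki beats no one; loses to Ivanov, Tanaka — 0 pairwise wins.

0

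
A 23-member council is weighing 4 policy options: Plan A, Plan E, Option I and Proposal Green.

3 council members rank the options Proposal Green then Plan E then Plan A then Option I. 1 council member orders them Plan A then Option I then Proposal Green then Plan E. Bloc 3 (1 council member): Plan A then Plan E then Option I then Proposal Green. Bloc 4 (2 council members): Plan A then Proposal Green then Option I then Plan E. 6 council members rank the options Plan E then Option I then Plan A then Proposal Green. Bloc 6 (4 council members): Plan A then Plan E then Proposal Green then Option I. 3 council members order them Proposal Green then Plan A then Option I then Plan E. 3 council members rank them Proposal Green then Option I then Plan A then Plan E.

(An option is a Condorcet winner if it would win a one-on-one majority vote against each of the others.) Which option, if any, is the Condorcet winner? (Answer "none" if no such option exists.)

Plan A

Check each pair by majority over 23 ballots:
Plan A vs Plan E: 14 to 9, Plan A.
Plan A vs Option I: Plan A preferred on 3+1+1+2+4+3 = 14 ballots; Plan A wins 14–9.
Plan A vs Proposal Green: 1+1+2+6+4 = 14 for Plan A, 9 for Proposal Green — Plan A by 14–9.
Plan E vs Option I: 14 to 9, Plan E.
Plan E vs Proposal Green: Plan E preferred on 1+6+4 = 11 ballots; Proposal Green wins 12–11.
Option I vs Proposal Green: 8 to 15, Proposal Green.
Only Plan A has no losses; Plan A is the Condorcet winner.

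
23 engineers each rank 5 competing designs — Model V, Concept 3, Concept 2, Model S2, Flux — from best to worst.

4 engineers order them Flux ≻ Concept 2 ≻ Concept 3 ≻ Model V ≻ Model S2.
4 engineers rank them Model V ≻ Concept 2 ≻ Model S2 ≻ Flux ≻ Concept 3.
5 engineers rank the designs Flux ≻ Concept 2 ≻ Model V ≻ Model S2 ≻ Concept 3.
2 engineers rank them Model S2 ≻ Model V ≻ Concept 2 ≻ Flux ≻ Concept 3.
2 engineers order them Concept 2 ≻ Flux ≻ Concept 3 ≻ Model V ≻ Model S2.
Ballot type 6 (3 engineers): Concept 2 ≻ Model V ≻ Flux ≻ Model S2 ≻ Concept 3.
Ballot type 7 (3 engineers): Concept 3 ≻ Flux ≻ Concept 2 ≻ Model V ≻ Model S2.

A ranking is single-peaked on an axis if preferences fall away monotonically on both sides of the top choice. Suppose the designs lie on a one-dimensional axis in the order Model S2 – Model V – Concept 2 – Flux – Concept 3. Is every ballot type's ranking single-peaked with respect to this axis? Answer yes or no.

Axis positions: Model S2=1, Model V=2, Concept 2=3, Flux=4, Concept 3=5.
Ballot type 1 (peak Flux at position 4): ranking walks positions 4-3-5-2-1, expanding outward from the peak — single-peaked.
Ballot type 2 (peak Model V at position 2): ranking walks positions 2-3-1-4-5, expanding outward from the peak — single-peaked.
Ballot type 3 (peak Flux at position 4): ranking walks positions 4-3-2-1-5, expanding outward from the peak — single-peaked.
Ballot type 4 (peak Model S2 at position 1): ranking walks positions 1-2-3-4-5, expanding outward from the peak — single-peaked.
Ballot type 5 (peak Concept 2 at position 3): ranking walks positions 3-4-5-2-1, expanding outward from the peak — single-peaked.
Ballot type 6 (peak Concept 2 at position 3): ranking walks positions 3-2-4-1-5, expanding outward from the peak — single-peaked.
Ballot type 7 (peak Concept 3 at position 5): ranking walks positions 5-4-3-2-1, expanding outward from the peak — single-peaked.
Every ranking is single-peaked on this axis.

yes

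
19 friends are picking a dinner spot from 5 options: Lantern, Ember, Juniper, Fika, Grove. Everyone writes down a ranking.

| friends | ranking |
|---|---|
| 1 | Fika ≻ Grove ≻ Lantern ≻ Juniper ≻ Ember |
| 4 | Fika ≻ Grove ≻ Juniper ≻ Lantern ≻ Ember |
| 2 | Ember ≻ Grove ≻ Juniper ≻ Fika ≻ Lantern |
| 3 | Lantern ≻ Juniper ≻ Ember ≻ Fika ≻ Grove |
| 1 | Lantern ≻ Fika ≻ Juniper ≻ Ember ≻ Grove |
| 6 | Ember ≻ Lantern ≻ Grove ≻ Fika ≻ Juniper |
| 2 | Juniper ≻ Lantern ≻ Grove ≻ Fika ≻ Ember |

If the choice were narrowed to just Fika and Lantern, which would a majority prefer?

Lantern

Ballots ranking Fika above Lantern: 1 + 4 + 2 = 7.
Ballots ranking Lantern above Fika: 19 − 7 = 12.
Lantern wins the head-to-head 12–7.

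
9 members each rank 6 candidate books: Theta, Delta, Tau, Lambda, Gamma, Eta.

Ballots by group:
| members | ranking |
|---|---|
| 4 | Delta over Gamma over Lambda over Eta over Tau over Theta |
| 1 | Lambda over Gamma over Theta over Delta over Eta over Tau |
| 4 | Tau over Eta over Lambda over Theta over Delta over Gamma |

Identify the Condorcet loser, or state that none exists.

none

Pairwise majorities:
Theta–Delta: Theta 5–4.
Theta vs Tau: 1 to 8, Tau.
Theta vs Lambda: Lambda, 9–0.
Theta vs Gamma: Gamma wins 5–4.
Theta vs Eta: Theta preferred on 1 ballot; Eta wins 8–1.
Delta vs Tau: 5 to 4, Delta.
Delta vs Lambda: Lambda, 5–4.
Delta vs Gamma: 4+4 = 8 for Delta, 1 for Gamma — Delta by 8–1.
Delta vs Eta: Delta, 5–4.
Tau vs Lambda: Lambda wins 5–4.
Tau vs Gamma: Gamma wins 5–4.
Tau–Eta: Eta 5–4.
Lambda vs Gamma: 1+4 = 5 for Lambda, 4 for Gamma — Lambda by 5–4.
Lambda vs Eta: 4+1 = 5 for Lambda, 4 for Eta — Lambda by 5–4.
Gamma vs Eta: Gamma wins 5–4.
No book is winless: Theta beats Delta; Delta beats Tau; Tau beats Theta; Lambda beats Theta; Gamma beats Theta; Eta beats Theta. There is no Condorcet loser.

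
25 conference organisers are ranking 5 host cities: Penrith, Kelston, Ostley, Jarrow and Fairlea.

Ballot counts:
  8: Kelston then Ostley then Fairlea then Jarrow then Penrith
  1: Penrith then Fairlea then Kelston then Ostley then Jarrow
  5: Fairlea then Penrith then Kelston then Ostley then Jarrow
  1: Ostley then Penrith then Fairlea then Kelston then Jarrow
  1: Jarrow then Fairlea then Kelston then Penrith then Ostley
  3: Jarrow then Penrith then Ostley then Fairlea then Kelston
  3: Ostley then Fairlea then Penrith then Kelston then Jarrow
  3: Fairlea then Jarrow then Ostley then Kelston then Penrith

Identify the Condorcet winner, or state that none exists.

Pairwise majorities:
Penrith vs Kelston: 13 to 12, Penrith.
Penrith vs Ostley: 1+5+1+3 = 10 for Penrith, 15 for Ostley — Ostley by 15–10.
Penrith vs Jarrow: 1+5+1+3 = 10 for Penrith, 15 for Jarrow — Jarrow by 15–10.
Penrith vs Fairlea: 5 to 20, Fairlea.
Kelston vs Ostley: Kelston, 15–10.
Kelston vs Jarrow: Kelston, 18–7.
Kelston–Fairlea: Fairlea 17–8.
Ostley vs Jarrow: Ostley is ranked higher on 8+1+5+1+3 = 18 ballots, Jarrow on 7. Ostley wins 18–7.
Ostley vs Fairlea: 15 to 10, Ostley.
Jarrow vs Fairlea: 4 to 21, Fairlea.
No city is unbeaten: Penrith loses to Ostley; Kelston loses to Penrith; Ostley loses to Kelston; Jarrow loses to Kelston; Fairlea loses to Ostley. In particular Penrith → Kelston → Ostley → Penrith is a majority cycle — no Condorcet winner exists.

none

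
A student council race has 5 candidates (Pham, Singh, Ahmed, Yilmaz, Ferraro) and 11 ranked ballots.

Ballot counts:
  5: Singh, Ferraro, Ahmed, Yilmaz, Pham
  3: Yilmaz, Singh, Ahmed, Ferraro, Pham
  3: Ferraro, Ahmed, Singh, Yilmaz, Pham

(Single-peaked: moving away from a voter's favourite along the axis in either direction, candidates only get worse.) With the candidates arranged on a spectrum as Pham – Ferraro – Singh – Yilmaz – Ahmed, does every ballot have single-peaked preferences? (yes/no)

Axis positions: Pham=1, Ferraro=2, Singh=3, Yilmaz=4, Ahmed=5.
Ballot type 1: ranking walks positions 3-2-5-4-1; Ahmed is ranked above Yilmaz even though Yilmaz lies between Ahmed and the peak Singh on the axis — preferences dip and rise again. Not single-peaked.
Ballot type 2 (peak Yilmaz at position 4): ranking walks positions 4-3-5-2-1, expanding outward from the peak — single-peaked.
Ballot type 3: ranking walks positions 2-5-3-4-1; Ahmed is ranked above Singh even though Singh lies between Ahmed and the peak Ferraro on the axis — preferences dip and rise again. Not single-peaked.
Ballot type 1 violates single-peakedness, so the profile is not single-peaked on this axis.

no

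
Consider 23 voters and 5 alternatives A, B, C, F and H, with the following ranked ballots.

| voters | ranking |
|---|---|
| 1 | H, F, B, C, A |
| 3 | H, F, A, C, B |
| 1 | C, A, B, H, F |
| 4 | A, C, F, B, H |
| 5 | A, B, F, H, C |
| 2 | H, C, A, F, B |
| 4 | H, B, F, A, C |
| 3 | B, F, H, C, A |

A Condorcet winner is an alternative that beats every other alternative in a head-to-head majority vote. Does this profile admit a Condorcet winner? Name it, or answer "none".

Head-to-head results (23 voters):
A vs B: A is ranked higher on 3+1+4+5+2 = 15 ballots, B on 8. A wins 15–8.
A vs C: 3+4+5+4 = 16 for A, 7 for C — A by 16–7.
A vs F: A preferred on 1+4+5+2 = 12 ballots; A wins 12–11.
A vs H: 1+4+5 = 10 for A, 13 for H — H by 13–10.
B vs C: 1+5+4+3 = 13 for B, 10 for C — B by 13–10.
B vs F: 13 to 10, B.
B vs H: B is ranked higher on 1+4+5+3 = 13 ballots, H on 10. B wins 13–10.
C vs F: C is ranked higher on 1+4+2 = 7 ballots, F on 16. F wins 16–7.
C vs H: 1+4 = 5 for C, 18 for H — H by 18–5.
F vs H: 12 to 11, F.
No alternative is unbeaten: A loses to H; B loses to A; C loses to A; F loses to A; H loses to B. In particular A > B > H > A is a majority cycle — no Condorcet winner exists.

none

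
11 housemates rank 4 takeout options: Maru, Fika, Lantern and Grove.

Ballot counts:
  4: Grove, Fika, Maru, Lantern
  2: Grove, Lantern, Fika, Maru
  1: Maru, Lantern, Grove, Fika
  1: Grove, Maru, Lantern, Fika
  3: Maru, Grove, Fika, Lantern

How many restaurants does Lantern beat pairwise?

0

Lantern against each rival (11 friends):
Lantern vs Maru: Maru, 9–2.
Lantern–Fika: Fika 7–4.
Lantern vs Grove: Grove wins 10–1.
Lantern beats no one; loses to Maru, Fika, Grove — 0 pairwise wins.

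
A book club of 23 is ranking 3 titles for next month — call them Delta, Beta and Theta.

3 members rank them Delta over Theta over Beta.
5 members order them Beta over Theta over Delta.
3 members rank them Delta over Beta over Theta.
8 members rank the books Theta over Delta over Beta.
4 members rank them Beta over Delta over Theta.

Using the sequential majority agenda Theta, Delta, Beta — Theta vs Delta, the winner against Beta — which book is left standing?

Round 1: Theta vs Delta — 13–10, Theta advances.
Round 2: Theta vs Beta — 11–12, Beta advances.
Beta survives the agenda.

Beta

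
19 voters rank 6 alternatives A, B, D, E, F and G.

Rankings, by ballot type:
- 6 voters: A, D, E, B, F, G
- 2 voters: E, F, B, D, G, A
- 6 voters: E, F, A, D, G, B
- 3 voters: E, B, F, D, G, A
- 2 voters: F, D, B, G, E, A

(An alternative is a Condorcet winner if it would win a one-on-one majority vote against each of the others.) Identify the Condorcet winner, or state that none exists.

Pairwise majorities:
A vs B: 12 to 7, A.
A vs D: A preferred on 6+6 = 12 ballots; A wins 12–7.
A vs E: E wins 13–6.
A vs F: 6 for A, 13 for F — F by 13–6.
A vs G: 6+6 = 12 for A, 7 for G — A by 12–7.
B vs D: B preferred on 2+3 = 5 ballots; D wins 14–5.
B vs E: E wins 17–2.
B vs F: B is ranked higher on 6+3 = 9 ballots, F on 10. F wins 10–9.
B vs G: B preferred on 6+2+3+2 = 13 ballots; B wins 13–6.
D vs E: E wins 11–8.
D vs F: D preferred on 6 ballots; F wins 13–6.
D vs G: D preferred on 6+2+6+3+2 = 19 ballots; D wins 19–0.
E vs F: E preferred on 6+2+6+3 = 17 ballots; E wins 17–2.
E vs G: E is ranked higher on 6+2+6+3 = 17 ballots, G on 2. E wins 17–2.
F vs G: F is ranked higher on 6+2+6+3+2 = 19 ballots, G on 0. F wins 19–0.
Only E has no losses; E is the Condorcet winner.

E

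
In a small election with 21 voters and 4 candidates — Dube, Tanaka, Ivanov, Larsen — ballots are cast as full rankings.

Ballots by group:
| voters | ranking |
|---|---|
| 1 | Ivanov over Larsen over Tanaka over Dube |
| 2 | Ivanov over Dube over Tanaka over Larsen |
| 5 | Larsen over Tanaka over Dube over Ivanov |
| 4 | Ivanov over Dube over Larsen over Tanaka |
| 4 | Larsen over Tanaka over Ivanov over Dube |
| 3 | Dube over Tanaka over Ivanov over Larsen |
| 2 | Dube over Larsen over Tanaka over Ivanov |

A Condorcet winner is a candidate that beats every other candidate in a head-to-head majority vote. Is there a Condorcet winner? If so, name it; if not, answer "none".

Pairwise majorities:
Dube vs Tanaka: 11 to 10, Dube.
Dube vs Ivanov: Dube preferred on 5+3+2 = 10 ballots; Ivanov wins 11–10.
Dube vs Larsen: Dube, 11–10.
Tanaka vs Ivanov: Tanaka is ranked higher on 5+4+3+2 = 14 ballots, Ivanov on 7. Tanaka wins 14–7.
Tanaka vs Larsen: Larsen wins 16–5.
Ivanov vs Larsen: Larsen wins 11–10.
Each candidate drops at least one matchup (Dube loses to Ivanov; Tanaka loses to Dube; Ivanov loses to Tanaka; Larsen loses to Dube); the cycle Dube → Tanaka → Ivanov → Dube rules out a Condorcet winner.

none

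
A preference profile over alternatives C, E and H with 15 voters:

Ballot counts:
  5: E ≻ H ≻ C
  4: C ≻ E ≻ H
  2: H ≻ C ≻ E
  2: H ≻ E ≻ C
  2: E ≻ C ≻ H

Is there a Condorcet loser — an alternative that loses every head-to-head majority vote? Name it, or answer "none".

C

Head-to-head results (15 voters):
C vs E: C preferred on 4+2 = 6 ballots; E wins 9–6.
C vs H: H, 9–6.
E vs H: E preferred on 5+4+2 = 11 ballots; E wins 11–4.
C is beaten in every head-to-head and is the Condorcet loser.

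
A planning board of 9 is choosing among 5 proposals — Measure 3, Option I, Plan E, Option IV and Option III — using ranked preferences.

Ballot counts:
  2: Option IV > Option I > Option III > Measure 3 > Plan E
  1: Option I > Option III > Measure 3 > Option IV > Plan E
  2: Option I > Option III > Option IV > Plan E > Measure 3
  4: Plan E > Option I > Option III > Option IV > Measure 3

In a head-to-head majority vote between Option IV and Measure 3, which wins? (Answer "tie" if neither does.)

Option IV

Ballots ranking Option IV above Measure 3: 2 + 2 + 4 = 8.
Ballots ranking Measure 3 above Option IV: 9 − 8 = 1.
Option IV wins the head-to-head 8–1.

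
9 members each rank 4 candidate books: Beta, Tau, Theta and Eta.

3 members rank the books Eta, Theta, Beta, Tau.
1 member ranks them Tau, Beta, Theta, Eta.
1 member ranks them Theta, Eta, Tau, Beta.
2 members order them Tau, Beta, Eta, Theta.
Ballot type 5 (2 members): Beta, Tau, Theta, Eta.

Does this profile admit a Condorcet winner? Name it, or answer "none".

Pairwise majorities:
Beta–Tau: Beta 5–4.
Beta–Theta: Beta 5–4.
Beta vs Eta: Beta wins 5–4.
Tau vs Theta: Tau wins 5–4.
Tau–Eta: Tau 5–4.
Theta–Eta: Eta 5–4.
Only Beta has no losses; Beta is the Condorcet winner.

Beta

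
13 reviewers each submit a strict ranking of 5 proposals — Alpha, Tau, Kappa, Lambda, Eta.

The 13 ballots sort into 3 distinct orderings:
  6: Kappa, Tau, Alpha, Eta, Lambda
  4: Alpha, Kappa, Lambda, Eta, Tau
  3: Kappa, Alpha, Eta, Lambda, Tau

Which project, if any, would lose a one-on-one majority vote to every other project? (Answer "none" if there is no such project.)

Tau

Pairwise majorities:
Alpha vs Tau: Alpha, 7–6.
Alpha vs Kappa: Kappa, 9–4.
Alpha vs Lambda: Alpha, 13–0.
Alpha vs Eta: Alpha, 13–0.
Tau vs Kappa: Kappa, 13–0.
Tau vs Lambda: 6 for Tau, 7 for Lambda — Lambda by 7–6.
Tau vs Eta: Tau preferred on 6 ballots; Eta wins 7–6.
Kappa–Lambda: Kappa 13–0.
Kappa vs Eta: 13 to 0, Kappa.
Lambda vs Eta: 4 for Lambda, 9 for Eta — Eta by 9–4.
Tau loses to every other project — it is the Condorcet loser.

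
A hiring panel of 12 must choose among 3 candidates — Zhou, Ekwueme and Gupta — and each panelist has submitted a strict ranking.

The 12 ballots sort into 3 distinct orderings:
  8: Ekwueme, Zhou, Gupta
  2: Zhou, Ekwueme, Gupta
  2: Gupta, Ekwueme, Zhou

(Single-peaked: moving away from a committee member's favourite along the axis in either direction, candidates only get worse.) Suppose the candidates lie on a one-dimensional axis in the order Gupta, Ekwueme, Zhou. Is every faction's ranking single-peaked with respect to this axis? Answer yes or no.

yes

Axis positions: Gupta=1, Ekwueme=2, Zhou=3.
Faction 1 (peak Ekwueme at position 2): ranking walks positions 2-3-1, expanding outward from the peak — single-peaked.
Faction 2 (peak Zhou at position 3): ranking walks positions 3-2-1, expanding outward from the peak — single-peaked.
Faction 3 (peak Gupta at position 1): ranking walks positions 1-2-3, expanding outward from the peak — single-peaked.
Every ranking is single-peaked on this axis.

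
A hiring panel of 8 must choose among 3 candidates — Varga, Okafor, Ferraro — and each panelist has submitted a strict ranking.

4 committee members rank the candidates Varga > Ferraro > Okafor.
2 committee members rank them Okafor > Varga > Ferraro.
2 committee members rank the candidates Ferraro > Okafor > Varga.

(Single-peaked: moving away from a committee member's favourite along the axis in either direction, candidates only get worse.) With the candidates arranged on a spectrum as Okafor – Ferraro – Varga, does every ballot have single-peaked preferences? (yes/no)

Axis positions: Okafor=1, Ferraro=2, Varga=3.
Cluster 1 (peak Varga at position 3): ranking walks positions 3-2-1, expanding outward from the peak — single-peaked.
Cluster 2: ranking walks positions 1-3-2; Varga is ranked above Ferraro even though Ferraro lies between Varga and the peak Okafor on the axis — preferences dip and rise again. Not single-peaked.
Cluster 3 (peak Ferraro at position 2): ranking walks positions 2-1-3, expanding outward from the peak — single-peaked.
Cluster 2 violates single-peakedness, so the profile is not single-peaked on this axis.

no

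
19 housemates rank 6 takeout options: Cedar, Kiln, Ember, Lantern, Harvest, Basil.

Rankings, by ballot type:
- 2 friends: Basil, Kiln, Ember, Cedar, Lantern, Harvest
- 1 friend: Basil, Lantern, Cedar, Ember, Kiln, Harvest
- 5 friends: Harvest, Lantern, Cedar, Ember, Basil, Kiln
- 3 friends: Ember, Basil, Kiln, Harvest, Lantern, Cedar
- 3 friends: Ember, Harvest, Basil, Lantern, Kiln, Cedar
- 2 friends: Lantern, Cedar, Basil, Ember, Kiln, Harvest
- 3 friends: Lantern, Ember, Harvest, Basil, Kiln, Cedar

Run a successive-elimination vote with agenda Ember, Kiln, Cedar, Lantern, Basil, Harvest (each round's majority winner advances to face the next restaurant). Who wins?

Round 1: Ember vs Kiln — 17–2, Ember advances.
Round 2: Ember vs Cedar — 11–8, Ember advances.
Round 3: Ember vs Lantern — 8–11, Lantern advances.
Round 4: Lantern vs Basil — 10–9, Lantern advances.
Round 5: Lantern vs Harvest — 8–11, Harvest advances.
Harvest survives the agenda.

Harvest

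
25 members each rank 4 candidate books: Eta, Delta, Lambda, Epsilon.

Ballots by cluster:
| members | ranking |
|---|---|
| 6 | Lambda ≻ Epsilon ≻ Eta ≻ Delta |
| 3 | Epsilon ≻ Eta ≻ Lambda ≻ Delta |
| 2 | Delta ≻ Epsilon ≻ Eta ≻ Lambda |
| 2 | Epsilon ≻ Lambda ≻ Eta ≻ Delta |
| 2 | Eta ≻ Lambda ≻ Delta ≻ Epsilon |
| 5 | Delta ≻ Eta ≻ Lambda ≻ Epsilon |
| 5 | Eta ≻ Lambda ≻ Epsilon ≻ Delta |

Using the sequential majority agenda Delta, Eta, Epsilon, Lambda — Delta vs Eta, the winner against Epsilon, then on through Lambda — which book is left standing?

Round 1: Delta vs Eta — 7–18, Eta advances.
Round 2: Eta vs Epsilon — 12–13, Epsilon advances.
Round 3: Epsilon vs Lambda — 7–18, Lambda advances.
The agenda winner is Lambda.

Lambda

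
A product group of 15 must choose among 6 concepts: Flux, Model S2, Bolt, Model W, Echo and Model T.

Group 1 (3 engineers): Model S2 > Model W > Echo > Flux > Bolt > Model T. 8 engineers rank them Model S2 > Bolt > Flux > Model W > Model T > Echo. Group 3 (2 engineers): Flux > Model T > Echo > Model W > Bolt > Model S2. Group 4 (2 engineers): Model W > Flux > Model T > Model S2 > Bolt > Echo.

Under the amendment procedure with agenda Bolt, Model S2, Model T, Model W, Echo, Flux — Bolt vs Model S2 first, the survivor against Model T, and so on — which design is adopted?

Model S2

Round 1: Bolt vs Model S2 — 2–13, Model S2 advances.
Round 2: Model S2 vs Model T — 11–4, Model S2 advances.
Round 3: Model S2 vs Model W — 11–4, Model S2 advances.
Round 4: Model S2 vs Echo — 13–2, Model S2 advances.
Round 5: Model S2 vs Flux — 11–4, Model S2 advances.
Model S2 survives the agenda.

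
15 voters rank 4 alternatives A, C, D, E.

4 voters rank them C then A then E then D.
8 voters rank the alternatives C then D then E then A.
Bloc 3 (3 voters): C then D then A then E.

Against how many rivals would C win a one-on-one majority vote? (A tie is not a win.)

C against each rival (15 voters):
C vs A: C wins 15–0.
C vs D: C wins 15–0.
C vs E: C preferred on 4+8+3 = 15 ballots; C wins 15–0.
C beats A, D, E — 3 pairwise wins.

3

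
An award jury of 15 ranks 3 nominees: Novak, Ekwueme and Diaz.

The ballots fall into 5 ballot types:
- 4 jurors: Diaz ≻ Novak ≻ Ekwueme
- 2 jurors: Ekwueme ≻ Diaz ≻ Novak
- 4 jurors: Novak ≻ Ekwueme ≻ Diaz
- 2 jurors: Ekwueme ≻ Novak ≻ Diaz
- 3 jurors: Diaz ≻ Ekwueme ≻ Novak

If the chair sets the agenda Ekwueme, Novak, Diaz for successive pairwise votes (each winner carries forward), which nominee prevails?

Diaz

Round 1: Ekwueme vs Novak — 7–8, Novak advances.
Round 2: Novak vs Diaz — 6–9, Diaz advances.
The agenda winner is Diaz.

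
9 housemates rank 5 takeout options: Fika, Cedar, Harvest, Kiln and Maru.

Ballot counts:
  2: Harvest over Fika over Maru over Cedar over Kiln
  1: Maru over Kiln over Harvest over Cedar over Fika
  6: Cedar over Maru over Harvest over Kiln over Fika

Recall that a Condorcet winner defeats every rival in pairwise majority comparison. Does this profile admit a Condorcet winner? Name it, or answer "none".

Cedar

Pairwise majorities:
Fika vs Cedar: Fika is ranked higher on 2 ballots, Cedar on 7. Cedar wins 7–2.
Fika vs Harvest: Fika is ranked higher on 0 ballots, Harvest on 9. Harvest wins 9–0.
Fika vs Kiln: 2 to 7, Kiln.
Fika vs Maru: Fika preferred on 2 ballots; Maru wins 7–2.
Cedar vs Harvest: 6 for Cedar, 3 for Harvest — Cedar by 6–3.
Cedar vs Kiln: 8 to 1, Cedar.
Cedar vs Maru: 6 to 3, Cedar.
Harvest vs Kiln: Harvest preferred on 2+6 = 8 ballots; Harvest wins 8–1.
Harvest vs Maru: Harvest preferred on 2 ballots; Maru wins 7–2.
Kiln vs Maru: Kiln is ranked higher on 0 ballots, Maru on 9. Maru wins 9–0.
Only Cedar has no losses; Cedar is the Condorcet winner.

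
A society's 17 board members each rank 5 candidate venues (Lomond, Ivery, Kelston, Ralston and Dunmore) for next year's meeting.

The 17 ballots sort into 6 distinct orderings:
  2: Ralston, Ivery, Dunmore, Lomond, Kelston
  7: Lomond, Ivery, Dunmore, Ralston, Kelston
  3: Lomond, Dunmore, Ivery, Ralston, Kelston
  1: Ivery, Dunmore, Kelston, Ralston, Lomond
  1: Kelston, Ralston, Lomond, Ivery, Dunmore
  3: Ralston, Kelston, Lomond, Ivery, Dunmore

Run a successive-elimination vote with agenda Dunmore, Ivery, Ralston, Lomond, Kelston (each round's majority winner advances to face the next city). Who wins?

Round 1: Dunmore vs Ivery — 3–14, Ivery advances.
Round 2: Ivery vs Ralston — 11–6, Ivery advances.
Round 3: Ivery vs Lomond — 3–14, Lomond advances.
Round 4: Lomond vs Kelston — 12–5, Lomond advances.
Lomond survives the agenda.

Lomond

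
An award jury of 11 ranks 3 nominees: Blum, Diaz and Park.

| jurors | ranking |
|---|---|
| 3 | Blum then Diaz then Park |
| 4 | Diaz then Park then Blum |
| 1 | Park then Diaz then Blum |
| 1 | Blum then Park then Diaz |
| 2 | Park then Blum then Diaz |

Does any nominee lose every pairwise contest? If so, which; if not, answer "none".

none

Pairwise majorities:
Blum vs Diaz: 6 to 5, Blum.
Blum vs Park: 4 to 7, Park.
Diaz vs Park: Diaz is ranked higher on 3+4 = 7 ballots, Park on 4. Diaz wins 7–4.
Each nominee has at least one pairwise win (Blum beats Diaz; Diaz beats Park; Park beats Blum) — no Condorcet loser.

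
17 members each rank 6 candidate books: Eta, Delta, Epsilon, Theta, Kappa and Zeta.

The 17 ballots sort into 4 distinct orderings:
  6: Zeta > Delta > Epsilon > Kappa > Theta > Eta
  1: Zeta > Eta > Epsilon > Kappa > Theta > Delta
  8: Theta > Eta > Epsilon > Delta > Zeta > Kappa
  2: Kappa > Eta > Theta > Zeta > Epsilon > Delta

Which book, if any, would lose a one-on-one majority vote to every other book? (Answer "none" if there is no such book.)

none

Head-to-head results (17 members):
Eta vs Delta: 11 to 6, Eta.
Eta–Epsilon: Eta 11–6.
Eta vs Theta: Theta, 14–3.
Eta vs Kappa: 9 to 8, Eta.
Eta vs Zeta: Eta, 10–7.
Delta vs Epsilon: 6 to 11, Epsilon.
Delta vs Theta: Delta preferred on 6 ballots; Theta wins 11–6.
Delta vs Kappa: 14 to 3, Delta.
Delta–Zeta: Zeta 9–8.
Epsilon vs Theta: Theta, 10–7.
Epsilon vs Kappa: 15 to 2, Epsilon.
Epsilon vs Zeta: 8 to 9, Zeta.
Theta vs Kappa: Kappa, 9–8.
Theta vs Zeta: Theta, 10–7.
Kappa vs Zeta: Kappa is ranked higher on 2 ballots, Zeta on 15. Zeta wins 15–2.
Each book has at least one pairwise win (Eta beats Delta; Delta beats Kappa; Epsilon beats Delta; Theta beats Eta; Kappa beats Theta; Zeta beats Delta) — no Condorcet loser.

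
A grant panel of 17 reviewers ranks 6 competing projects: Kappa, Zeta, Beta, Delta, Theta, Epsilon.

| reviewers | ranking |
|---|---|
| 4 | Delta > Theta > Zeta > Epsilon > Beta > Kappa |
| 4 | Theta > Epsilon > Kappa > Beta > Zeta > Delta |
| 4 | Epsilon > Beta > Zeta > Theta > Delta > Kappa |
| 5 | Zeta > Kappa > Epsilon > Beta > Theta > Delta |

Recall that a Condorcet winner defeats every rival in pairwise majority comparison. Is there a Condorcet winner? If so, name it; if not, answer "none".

Zeta

Head-to-head results (17 reviewers):
Kappa vs Zeta: Kappa preferred on 4 ballots; Zeta wins 13–4.
Kappa vs Beta: 4+5 = 9 for Kappa, 8 for Beta — Kappa by 9–8.
Kappa vs Delta: 9 to 8, Kappa.
Kappa vs Theta: Kappa preferred on 5 ballots; Theta wins 12–5.
Kappa vs Epsilon: Kappa is ranked higher on 5 ballots, Epsilon on 12. Epsilon wins 12–5.
Zeta vs Beta: Zeta preferred on 4+5 = 9 ballots; Zeta wins 9–8.
Zeta vs Delta: 4+4+5 = 13 for Zeta, 4 for Delta — Zeta by 13–4.
Zeta vs Theta: 4+5 = 9 for Zeta, 8 for Theta — Zeta by 9–8.
Zeta vs Epsilon: 4+5 = 9 for Zeta, 8 for Epsilon — Zeta by 9–8.
Beta vs Delta: 4+4+5 = 13 for Beta, 4 for Delta — Beta by 13–4.
Beta vs Theta: 4+5 = 9 for Beta, 8 for Theta — Beta by 9–8.
Beta vs Epsilon: 0 for Beta, 17 for Epsilon — Epsilon by 17–0.
Delta vs Theta: Delta preferred on 4 ballots; Theta wins 13–4.
Delta vs Epsilon: 4 to 13, Epsilon.
Theta vs Epsilon: Theta is ranked higher on 4+4 = 8 ballots, Epsilon on 9. Epsilon wins 9–8.
Zeta defeats every rival head-to-head and is the Condorcet winner.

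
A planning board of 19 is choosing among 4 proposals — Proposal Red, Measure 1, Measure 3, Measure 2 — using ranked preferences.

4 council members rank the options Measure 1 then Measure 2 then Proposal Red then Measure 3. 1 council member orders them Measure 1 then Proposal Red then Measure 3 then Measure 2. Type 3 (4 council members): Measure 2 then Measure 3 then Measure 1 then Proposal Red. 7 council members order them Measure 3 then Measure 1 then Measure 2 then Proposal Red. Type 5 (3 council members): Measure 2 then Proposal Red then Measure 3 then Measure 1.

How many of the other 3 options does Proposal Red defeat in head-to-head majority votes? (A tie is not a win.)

0

Proposal Red against each rival (19 council members):
Proposal Red vs Measure 1: Measure 1 wins 16–3.
Proposal Red vs Measure 3: Proposal Red is ranked higher on 4+1+3 = 8 ballots, Measure 3 on 11. Measure 3 wins 11–8.
Proposal Red vs Measure 2: Proposal Red preferred on 1 ballot; Measure 2 wins 18–1.
Proposal Red beats no one; loses to Measure 1, Measure 3, Measure 2 — 0 pairwise wins.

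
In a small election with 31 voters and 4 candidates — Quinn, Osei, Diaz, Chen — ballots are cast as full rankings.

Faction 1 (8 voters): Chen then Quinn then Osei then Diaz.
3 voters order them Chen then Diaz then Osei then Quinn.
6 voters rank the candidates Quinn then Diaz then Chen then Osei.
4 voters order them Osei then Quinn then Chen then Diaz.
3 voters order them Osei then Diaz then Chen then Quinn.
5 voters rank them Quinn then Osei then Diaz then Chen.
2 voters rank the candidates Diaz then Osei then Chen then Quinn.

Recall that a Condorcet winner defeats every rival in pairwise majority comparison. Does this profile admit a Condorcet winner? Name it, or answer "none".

none

Pairwise majorities:
Quinn vs Osei: Quinn wins 19–12.
Quinn–Diaz: Quinn 23–8.
Quinn vs Chen: Quinn preferred on 6+4+5 = 15 ballots; Chen wins 16–15.
Osei–Diaz: Osei 20–11.
Osei vs Chen: 14 to 17, Chen.
Diaz–Chen: Diaz 16–15.
Every candidate loses at least once (Quinn loses to Chen; Osei loses to Quinn; Diaz loses to Quinn; Chen loses to Diaz). The majority relation contains the cycle Quinn beats Diaz beats Chen beats Quinn, so there is no Condorcet winner.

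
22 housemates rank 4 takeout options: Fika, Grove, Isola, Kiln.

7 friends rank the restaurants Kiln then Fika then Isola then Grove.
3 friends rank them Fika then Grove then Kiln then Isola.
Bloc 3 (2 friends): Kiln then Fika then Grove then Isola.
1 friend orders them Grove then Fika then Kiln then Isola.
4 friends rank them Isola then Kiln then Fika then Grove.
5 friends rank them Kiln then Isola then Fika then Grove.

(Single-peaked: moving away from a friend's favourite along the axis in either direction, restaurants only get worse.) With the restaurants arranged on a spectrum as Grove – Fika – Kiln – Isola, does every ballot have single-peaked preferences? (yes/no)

Axis positions: Grove=1, Fika=2, Kiln=3, Isola=4.
Bloc 1 (peak Kiln at position 3): ranking walks positions 3-2-4-1, expanding outward from the peak — single-peaked.
Bloc 2 (peak Fika at position 2): ranking walks positions 2-1-3-4, expanding outward from the peak — single-peaked.
Bloc 3 (peak Kiln at position 3): ranking walks positions 3-2-1-4, expanding outward from the peak — single-peaked.
Bloc 4 (peak Grove at position 1): ranking walks positions 1-2-3-4, expanding outward from the peak — single-peaked.
Bloc 5 (peak Isola at position 4): ranking walks positions 4-3-2-1, expanding outward from the peak — single-peaked.
Bloc 6 (peak Kiln at position 3): ranking walks positions 3-4-2-1, expanding outward from the peak — single-peaked.
Every ranking is single-peaked on this axis.

yes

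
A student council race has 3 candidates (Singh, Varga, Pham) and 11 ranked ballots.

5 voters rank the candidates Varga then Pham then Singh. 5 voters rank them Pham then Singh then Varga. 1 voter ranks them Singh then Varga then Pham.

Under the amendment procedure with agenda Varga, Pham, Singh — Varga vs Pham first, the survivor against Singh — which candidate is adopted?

Singh

Round 1: Varga vs Pham — 6–5, Varga advances.
Round 2: Varga vs Singh — 5–6, Singh advances.
Singh survives the agenda.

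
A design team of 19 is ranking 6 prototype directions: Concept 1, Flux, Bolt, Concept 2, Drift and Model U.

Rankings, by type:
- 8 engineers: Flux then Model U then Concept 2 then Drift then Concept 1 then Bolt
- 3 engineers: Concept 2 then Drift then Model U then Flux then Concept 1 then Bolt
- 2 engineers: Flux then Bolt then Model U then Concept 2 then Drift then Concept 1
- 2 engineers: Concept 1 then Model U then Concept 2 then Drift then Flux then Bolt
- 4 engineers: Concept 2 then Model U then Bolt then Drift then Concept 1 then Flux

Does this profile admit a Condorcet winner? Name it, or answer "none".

Flux

Pairwise majorities:
Concept 1 vs Flux: Concept 1 preferred on 2+4 = 6 ballots; Flux wins 13–6.
Concept 1 vs Bolt: 13 to 6, Concept 1.
Concept 1 vs Concept 2: 2 to 17, Concept 2.
Concept 1 vs Drift: Concept 1 preferred on 2 ballots; Drift wins 17–2.
Concept 1 vs Model U: Concept 1 is ranked higher on 2 ballots, Model U on 17. Model U wins 17–2.
Flux vs Bolt: Flux is ranked higher on 8+3+2+2 = 15 ballots, Bolt on 4. Flux wins 15–4.
Flux vs Concept 2: 10 to 9, Flux.
Flux vs Drift: Flux is ranked higher on 8+2 = 10 ballots, Drift on 9. Flux wins 10–9.
Flux vs Model U: 8+2 = 10 for Flux, 9 for Model U — Flux by 10–9.
Bolt vs Concept 2: Bolt is ranked higher on 2 ballots, Concept 2 on 17. Concept 2 wins 17–2.
Bolt vs Drift: Bolt preferred on 2+4 = 6 ballots; Drift wins 13–6.
Bolt vs Model U: 2 to 17, Model U.
Concept 2 vs Drift: 19 to 0, Concept 2.
Concept 2 vs Model U: 3+4 = 7 for Concept 2, 12 for Model U — Model U by 12–7.
Drift vs Model U: Drift preferred on 3 ballots; Model U wins 16–3.
Flux wins every pairwise contest, so Flux is the Condorcet winner.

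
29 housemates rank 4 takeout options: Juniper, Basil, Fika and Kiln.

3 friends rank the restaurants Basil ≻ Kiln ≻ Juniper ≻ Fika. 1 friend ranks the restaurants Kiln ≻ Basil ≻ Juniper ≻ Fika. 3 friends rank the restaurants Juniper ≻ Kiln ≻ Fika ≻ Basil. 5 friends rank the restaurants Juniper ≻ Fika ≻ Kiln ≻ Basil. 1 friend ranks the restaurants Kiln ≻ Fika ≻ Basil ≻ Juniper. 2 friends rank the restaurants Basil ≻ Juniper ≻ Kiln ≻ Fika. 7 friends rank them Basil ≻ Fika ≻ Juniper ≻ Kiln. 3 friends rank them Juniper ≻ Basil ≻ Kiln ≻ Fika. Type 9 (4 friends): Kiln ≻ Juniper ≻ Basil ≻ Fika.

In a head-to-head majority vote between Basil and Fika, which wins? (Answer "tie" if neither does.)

Ballots ranking Basil above Fika: 3 + 1 + 2 + 7 + 3 + 4 = 20.
Ballots ranking Fika above Basil: 29 − 20 = 9.
Basil wins the head-to-head 20–9.

Basil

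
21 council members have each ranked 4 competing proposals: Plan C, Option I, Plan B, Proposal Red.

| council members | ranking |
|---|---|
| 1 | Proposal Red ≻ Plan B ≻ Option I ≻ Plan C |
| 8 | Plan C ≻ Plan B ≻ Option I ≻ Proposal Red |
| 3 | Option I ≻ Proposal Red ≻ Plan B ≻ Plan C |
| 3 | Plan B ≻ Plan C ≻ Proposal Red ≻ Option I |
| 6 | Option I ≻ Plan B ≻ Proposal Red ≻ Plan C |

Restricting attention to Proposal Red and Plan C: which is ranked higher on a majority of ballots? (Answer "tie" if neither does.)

Ballots ranking Proposal Red above Plan C: 1 + 3 + 6 = 10.
Ballots ranking Plan C above Proposal Red: 21 − 10 = 11.
Plan C wins the head-to-head 11–10.

Plan C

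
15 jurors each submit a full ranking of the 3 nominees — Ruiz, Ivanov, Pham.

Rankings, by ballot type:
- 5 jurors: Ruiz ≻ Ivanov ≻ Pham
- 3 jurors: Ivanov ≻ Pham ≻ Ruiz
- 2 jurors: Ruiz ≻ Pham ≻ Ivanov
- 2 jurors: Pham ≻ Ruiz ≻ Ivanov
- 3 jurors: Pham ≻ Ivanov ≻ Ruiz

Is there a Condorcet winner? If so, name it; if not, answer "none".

Head-to-head results (15 jurors):
Ruiz–Ivanov: Ruiz 9–6.
Ruiz–Pham: Pham 8–7.
Ivanov vs Pham: Ivanov preferred on 5+3 = 8 ballots; Ivanov wins 8–7.
Every nominee loses at least once (Ruiz loses to Pham; Ivanov loses to Ruiz; Pham loses to Ivanov). The majority relation contains the cycle Ruiz > Ivanov > Pham > Ruiz, so there is no Condorcet winner.

none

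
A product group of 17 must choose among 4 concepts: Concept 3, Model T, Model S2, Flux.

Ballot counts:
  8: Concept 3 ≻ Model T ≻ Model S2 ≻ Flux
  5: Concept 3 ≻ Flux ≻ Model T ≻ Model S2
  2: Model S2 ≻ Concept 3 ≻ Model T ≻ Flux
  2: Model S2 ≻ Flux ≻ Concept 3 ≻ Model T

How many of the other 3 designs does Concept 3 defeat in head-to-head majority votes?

3

Concept 3 against each rival (17 engineers):
Concept 3 vs Model T: 8+5+2+2 = 17 for Concept 3, 0 for Model T — Concept 3 by 17–0.
Concept 3 vs Model S2: 13 to 4, Concept 3.
Concept 3 vs Flux: 15 to 2, Concept 3.
Concept 3 beats Model T, Model S2, Flux — 3 pairwise wins.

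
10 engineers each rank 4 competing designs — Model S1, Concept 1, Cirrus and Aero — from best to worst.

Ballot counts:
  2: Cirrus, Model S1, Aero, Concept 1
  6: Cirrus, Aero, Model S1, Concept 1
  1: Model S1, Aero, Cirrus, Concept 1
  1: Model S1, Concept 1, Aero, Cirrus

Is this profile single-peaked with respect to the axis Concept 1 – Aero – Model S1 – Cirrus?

Axis positions: Concept 1=1, Aero=2, Model S1=3, Cirrus=4.
Ballot type 1 (peak Cirrus at position 4): ranking walks positions 4-3-2-1, expanding outward from the peak — single-peaked.
Ballot type 2: ranking walks positions 4-2-3-1; Aero is ranked above Model S1 even though Model S1 lies between Aero and the peak Cirrus on the axis — preferences dip and rise again. Not single-peaked.
Ballot type 3 (peak Model S1 at position 3): ranking walks positions 3-2-4-1, expanding outward from the peak — single-peaked.
Ballot type 4: ranking walks positions 3-1-2-4; Concept 1 is ranked above Aero even though Aero lies between Concept 1 and the peak Model S1 on the axis — preferences dip and rise again. Not single-peaked.
Ballot type 2 violates single-peakedness, so the profile is not single-peaked on this axis.

no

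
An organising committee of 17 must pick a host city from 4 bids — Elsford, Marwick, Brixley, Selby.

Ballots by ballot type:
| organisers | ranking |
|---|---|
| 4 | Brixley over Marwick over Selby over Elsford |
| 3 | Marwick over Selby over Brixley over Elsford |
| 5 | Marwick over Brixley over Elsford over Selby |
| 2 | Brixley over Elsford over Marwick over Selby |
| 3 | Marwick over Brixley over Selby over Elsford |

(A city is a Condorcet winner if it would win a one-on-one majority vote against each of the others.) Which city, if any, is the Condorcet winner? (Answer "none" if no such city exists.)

Marwick

Head-to-head results (17 organisers):
Elsford vs Marwick: Marwick wins 15–2.
Elsford vs Brixley: Brixley, 17–0.
Elsford vs Selby: Selby, 10–7.
Marwick–Brixley: Marwick 11–6.
Marwick vs Selby: Marwick, 17–0.
Brixley vs Selby: Brixley, 14–3.
Marwick wins every pairwise contest, so Marwick is the Condorcet winner.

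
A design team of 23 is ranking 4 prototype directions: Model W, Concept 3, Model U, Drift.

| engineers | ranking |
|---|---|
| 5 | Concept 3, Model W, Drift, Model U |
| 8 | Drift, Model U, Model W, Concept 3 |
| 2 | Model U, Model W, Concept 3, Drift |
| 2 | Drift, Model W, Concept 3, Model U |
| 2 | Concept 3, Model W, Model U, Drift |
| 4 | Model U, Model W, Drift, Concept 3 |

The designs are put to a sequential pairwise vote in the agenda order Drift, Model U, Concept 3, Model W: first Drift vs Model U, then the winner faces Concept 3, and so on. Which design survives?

Model W

Round 1: Drift vs Model U — 15–8, Drift advances.
Round 2: Drift vs Concept 3 — 14–9, Drift advances.
Round 3: Drift vs Model W — 10–13, Model W advances.
Model W survives the agenda.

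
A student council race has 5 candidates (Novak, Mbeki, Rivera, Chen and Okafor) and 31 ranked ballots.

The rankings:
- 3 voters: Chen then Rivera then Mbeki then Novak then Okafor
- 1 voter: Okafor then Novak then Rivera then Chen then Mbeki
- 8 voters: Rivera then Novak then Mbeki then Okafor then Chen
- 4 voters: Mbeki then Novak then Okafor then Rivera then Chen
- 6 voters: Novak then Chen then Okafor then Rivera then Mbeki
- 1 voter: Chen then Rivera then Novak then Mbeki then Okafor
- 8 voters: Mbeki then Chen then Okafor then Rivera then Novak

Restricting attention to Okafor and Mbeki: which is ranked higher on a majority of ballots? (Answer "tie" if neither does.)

Ballots ranking Okafor above Mbeki: 1 + 6 = 7.
Ballots ranking Mbeki above Okafor: 31 − 7 = 24.
Mbeki wins the head-to-head 24–7.

Mbeki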